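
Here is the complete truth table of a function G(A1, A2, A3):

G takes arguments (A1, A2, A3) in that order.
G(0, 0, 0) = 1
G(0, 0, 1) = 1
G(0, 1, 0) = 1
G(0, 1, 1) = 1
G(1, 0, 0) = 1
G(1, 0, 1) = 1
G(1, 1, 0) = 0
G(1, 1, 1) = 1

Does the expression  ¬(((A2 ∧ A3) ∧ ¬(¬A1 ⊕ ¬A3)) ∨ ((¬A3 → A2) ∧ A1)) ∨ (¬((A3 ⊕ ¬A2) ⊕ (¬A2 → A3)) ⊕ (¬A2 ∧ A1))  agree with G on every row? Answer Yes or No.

Evaluate ¬(((A2 ∧ A3) ∧ ¬(¬A1 ⊕ ¬A3)) ∨ ((¬A3 → A2) ∧ A1)) ∨ (¬((A3 ⊕ ¬A2) ⊕ (¬A2 → A3)) ⊕ (¬A2 ∧ A1)) on each row and compare to G:
  A1=0, A2=0, A3=0: formula gives 1, G = 1 ✓
  A1=0, A2=0, A3=1: formula gives 1, G = 1 ✓
  A1=0, A2=1, A3=0: formula gives 1, G = 1 ✓
  A1=0, A2=1, A3=1: formula gives 1, G = 1 ✓
  A1=1, A2=0, A3=0: formula gives 1, G = 1 ✓
  …and likewise for the remaining 3 rows.
All 8 rows match — the expression computes G exactly.

Yes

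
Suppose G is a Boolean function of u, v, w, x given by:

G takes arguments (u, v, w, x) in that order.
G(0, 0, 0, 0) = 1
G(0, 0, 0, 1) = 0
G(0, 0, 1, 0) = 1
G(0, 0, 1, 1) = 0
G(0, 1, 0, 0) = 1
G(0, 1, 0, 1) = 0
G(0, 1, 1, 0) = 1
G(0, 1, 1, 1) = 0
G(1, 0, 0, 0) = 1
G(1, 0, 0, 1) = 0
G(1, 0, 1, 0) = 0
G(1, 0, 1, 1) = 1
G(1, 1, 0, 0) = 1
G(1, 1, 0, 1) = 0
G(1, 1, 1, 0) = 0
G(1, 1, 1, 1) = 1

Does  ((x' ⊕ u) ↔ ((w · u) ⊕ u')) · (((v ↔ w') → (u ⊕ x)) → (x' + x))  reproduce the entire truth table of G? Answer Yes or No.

Yes

Check the formula against G row by row:
  u=0, v=0, w=0, x=0: formula gives 1, G = 1 ✓
  u=0, v=0, w=0, x=1: formula gives 0, G = 0 ✓
  u=0, v=0, w=1, x=0: formula gives 1, G = 1 ✓
  u=0, v=0, w=1, x=1: formula gives 0, G = 0 ✓
  … (the remaining 12 rows also agree.)
No disagreement on any input; they are logically equivalent.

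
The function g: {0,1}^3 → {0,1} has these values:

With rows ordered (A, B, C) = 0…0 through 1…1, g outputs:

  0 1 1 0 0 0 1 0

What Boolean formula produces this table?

g(A, B, C) = (((~A & ~B) & C) | ((~A & B) & ~C)) | ((A & B) & ~C)

Collect the rows where g=1 — (0,0,1), (0,1,0), (1,1,0) — and write one minterm per row: ¬A·¬B·C, ¬A·B·¬C, A·B·¬C. Their union (logical OR) reproduces the table exactly.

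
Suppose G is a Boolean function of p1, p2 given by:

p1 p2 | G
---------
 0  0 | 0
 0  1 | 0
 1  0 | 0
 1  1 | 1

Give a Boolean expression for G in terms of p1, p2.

The output is 1 only when every input is 1 — the AND of all inputs.

G(p1, p2) = p1 and p2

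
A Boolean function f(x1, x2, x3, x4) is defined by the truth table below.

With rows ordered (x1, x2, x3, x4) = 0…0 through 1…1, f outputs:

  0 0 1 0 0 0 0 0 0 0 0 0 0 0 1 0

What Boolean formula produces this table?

The 1-rows are (0,0,1,0), (1,1,1,0). Each contributes one minterm — ¬x1·¬x2·x3·¬x4; x1·x2·x3·¬x4 — and their disjunction is a sum-of-products form of f.

f(x1, x2, x3, x4) = (((~x1 & ~x2) & x3) & ~x4) | (((x1 & x2) & x3) & ~x4)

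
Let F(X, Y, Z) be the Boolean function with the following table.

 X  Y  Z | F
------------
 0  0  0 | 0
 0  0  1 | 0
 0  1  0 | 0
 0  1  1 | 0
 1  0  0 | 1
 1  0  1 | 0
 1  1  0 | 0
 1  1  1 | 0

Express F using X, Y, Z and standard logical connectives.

Only row (1,0,0) gives 1. That row's minterm X·¬Y·¬Z is F directly.

F(X, Y, Z) = (X ∧ ¬Y) ∧ ¬Z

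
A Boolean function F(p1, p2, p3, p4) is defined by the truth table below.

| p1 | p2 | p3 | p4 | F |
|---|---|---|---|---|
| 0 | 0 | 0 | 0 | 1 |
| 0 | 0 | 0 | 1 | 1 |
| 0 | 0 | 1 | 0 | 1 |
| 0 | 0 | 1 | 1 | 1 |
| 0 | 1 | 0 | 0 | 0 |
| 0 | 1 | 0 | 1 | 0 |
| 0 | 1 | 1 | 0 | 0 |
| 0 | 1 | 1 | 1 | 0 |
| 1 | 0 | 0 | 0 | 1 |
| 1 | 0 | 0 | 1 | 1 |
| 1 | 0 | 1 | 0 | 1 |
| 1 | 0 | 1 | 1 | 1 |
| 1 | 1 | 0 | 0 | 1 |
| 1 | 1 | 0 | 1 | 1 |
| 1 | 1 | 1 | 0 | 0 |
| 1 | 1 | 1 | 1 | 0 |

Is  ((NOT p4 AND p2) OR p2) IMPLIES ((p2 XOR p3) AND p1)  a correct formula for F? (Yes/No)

Yes

Evaluate ((NOT p4 AND p2) OR p2) IMPLIES ((p2 XOR p3) AND p1) on each row and compare to F:
  p1=0, p2=0, p3=0, p4=0: formula gives 1, F = 1 ✓
  p1=0, p2=0, p3=0, p4=1: formula gives 1, F = 1 ✓
  p1=0, p2=0, p3=1, p4=0: formula gives 1, F = 1 ✓
  p1=0, p2=0, p3=1, p4=1: formula gives 1, F = 1 ✓
  … (the remaining 12 rows also agree.)
Every row agrees, so the formula is equivalent.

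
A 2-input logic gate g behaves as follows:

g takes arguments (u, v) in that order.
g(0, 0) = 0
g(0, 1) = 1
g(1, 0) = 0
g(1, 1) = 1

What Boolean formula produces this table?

The output simply equals v.

g(u, v) = v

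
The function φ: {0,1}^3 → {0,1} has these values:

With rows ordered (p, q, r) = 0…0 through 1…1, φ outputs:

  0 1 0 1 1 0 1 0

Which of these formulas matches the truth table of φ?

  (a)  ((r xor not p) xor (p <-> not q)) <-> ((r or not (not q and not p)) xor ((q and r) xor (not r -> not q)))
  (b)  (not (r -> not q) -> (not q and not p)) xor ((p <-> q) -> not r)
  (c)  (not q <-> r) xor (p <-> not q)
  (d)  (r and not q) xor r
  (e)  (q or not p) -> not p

c

(a) disagrees with φ on (0,0,0) (formula → 1, table → 0); rule it out.
(b) disagrees with φ on (1,0,0) (formula → 0, table → 1); rule it out.
(d) disagrees with φ on (0,0,1) (formula → 0, table → 1); rule it out.
(e) disagrees with φ on (0,0,0) (formula → 1, table → 0); rule it out.
That leaves (c). Evaluating it on every row reproduces the table of φ exactly.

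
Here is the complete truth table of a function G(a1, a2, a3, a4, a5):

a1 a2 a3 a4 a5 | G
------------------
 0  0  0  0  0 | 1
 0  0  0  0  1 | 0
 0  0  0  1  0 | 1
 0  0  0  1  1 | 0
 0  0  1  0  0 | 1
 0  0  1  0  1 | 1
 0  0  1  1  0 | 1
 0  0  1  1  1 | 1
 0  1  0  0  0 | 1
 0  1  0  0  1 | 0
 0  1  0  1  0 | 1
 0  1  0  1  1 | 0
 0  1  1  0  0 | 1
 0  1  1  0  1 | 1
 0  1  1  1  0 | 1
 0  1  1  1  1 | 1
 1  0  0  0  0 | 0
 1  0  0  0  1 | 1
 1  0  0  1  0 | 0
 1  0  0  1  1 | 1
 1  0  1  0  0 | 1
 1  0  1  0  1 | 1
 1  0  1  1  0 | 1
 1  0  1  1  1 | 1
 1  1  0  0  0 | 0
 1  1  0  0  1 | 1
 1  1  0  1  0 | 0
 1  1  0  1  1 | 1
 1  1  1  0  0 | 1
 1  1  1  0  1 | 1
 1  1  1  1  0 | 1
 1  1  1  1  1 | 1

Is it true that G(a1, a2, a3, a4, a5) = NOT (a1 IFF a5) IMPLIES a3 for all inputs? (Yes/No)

Test each input against both G and the formula:
  a1=0, a2=0, a3=0, a4=0, a5=0: formula gives 1, G = 1 ✓
  a1=0, a2=0, a3=0, a4=0, a5=1: formula gives 0, G = 0 ✓
  a1=0, a2=0, a3=0, a4=1, a5=0: formula gives 1, G = 1 ✓
  a1=0, a2=0, a3=0, a4=1, a5=1: formula gives 0, G = 0 ✓
  … (the remaining 28 rows also agree.)
All 32 rows match — the expression computes G exactly.

Yes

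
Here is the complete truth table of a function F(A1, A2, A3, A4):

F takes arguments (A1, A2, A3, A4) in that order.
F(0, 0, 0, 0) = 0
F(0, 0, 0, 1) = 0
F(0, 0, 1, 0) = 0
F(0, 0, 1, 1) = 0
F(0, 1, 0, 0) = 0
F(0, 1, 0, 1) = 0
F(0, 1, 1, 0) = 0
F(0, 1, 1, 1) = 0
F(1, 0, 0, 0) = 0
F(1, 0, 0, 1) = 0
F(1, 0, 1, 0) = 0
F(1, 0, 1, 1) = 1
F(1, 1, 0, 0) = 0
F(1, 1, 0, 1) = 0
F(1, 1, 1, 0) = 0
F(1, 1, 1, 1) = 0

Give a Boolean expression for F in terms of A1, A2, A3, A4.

F is 1 on exactly one input, (1,0,1,1), whose minterm is A1·¬A2·A3·A4. So F is just that conjunction.

F(A1, A2, A3, A4) = ((A1 and not A2) and A3) and A4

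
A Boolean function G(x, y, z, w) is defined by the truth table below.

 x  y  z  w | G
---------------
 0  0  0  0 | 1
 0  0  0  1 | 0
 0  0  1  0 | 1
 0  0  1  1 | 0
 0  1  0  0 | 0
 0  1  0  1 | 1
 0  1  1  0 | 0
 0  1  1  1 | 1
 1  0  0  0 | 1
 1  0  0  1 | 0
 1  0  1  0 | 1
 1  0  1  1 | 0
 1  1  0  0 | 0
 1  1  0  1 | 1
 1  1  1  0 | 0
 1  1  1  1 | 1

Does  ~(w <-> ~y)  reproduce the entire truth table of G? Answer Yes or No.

Evaluate ~(w <-> ~y) on each row and compare to G:
  x=0, y=0, z=0, w=0: formula gives 1, G = 1 ✓
  x=0, y=0, z=0, w=1: formula gives 0, G = 0 ✓
  x=0, y=0, z=1, w=0: formula gives 1, G = 1 ✓
  x=0, y=0, z=1, w=1: formula gives 0, G = 0 ✓
  … (the remaining 12 rows also agree.)
All 16 rows match — the expression computes G exactly.

Yes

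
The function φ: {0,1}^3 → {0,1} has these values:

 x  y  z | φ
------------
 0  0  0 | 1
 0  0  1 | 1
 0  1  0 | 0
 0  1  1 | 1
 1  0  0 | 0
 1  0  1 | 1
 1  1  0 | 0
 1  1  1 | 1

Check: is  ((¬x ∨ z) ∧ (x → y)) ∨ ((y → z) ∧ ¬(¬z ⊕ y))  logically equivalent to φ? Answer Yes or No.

Test each input against both φ and the formula:
  x=0, y=0, z=0: formula gives 1, φ = 1 ✓
  x=0, y=0, z=1: formula gives 1, φ = 1 ✓
  x=0, y=1, z=0: formula gives 1, but φ = 0 ✗
A single disagreement suffices: at (0,1,0) they differ, so the formula does not compute φ.

No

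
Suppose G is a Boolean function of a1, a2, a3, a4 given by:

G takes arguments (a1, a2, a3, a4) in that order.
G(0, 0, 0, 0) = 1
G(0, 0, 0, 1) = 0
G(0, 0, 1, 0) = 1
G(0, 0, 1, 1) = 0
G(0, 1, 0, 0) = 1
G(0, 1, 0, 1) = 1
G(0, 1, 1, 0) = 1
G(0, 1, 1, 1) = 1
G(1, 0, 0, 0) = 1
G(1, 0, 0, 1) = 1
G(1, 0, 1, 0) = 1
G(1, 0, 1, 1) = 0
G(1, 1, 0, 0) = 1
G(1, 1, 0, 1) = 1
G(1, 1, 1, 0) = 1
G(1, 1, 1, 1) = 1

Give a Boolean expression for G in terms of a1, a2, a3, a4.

G(a1, a2, a3, a4) = ~(((((~a1 & ~a2) & ~a3) & a4) | (((~a1 & ~a2) & a3) & a4)) | (((a1 & ~a2) & a3) & a4))

G is 0 on only 3 rows — (0,0,0,1), (0,0,1,1), (1,0,1,1). Writing each as a minterm (¬a1·¬a2·¬a3·a4, ¬a1·¬a2·a3·a4, a1·¬a2·a3·a4) and OR-ing them characterizes exactly where G=0, so G is the negation of that disjunction.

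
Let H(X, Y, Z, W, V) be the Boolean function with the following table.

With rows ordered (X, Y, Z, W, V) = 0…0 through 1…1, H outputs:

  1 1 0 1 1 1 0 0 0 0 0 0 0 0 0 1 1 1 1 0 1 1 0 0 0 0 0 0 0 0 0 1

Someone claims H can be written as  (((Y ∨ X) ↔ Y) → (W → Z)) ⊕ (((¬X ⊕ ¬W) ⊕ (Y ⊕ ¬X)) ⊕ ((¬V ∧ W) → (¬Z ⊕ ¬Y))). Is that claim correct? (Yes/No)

Test each input against both H and the formula:
  X=0, Y=0, Z=0, W=0, V=0: formula gives 1, H = 1 ✓
  X=0, Y=0, Z=0, W=0, V=1: formula gives 1, H = 1 ✓
  X=0, Y=0, Z=0, W=1, V=0: formula gives 0, H = 0 ✓
  X=0, Y=0, Z=0, W=1, V=1: formula gives 1, H = 1 ✓
  …and likewise for the remaining 28 rows.
All 32 rows match — the expression computes H exactly.

Yes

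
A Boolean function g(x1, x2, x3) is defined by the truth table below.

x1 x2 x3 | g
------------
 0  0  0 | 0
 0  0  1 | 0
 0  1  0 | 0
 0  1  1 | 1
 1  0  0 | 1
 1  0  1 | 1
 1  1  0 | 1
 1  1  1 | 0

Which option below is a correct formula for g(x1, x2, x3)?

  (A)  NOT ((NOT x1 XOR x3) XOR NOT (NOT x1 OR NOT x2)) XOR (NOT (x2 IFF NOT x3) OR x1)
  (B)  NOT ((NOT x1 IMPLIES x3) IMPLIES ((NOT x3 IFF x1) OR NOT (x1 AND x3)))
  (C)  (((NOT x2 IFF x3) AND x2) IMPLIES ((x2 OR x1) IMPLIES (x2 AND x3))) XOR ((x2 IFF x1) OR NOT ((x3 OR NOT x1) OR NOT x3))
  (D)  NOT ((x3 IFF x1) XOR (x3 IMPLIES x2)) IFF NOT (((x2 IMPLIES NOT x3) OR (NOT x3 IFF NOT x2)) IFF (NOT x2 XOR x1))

C

(A): at (0,0,0) it gives 1, but g = 0 — eliminated.
(B): at (0,1,1) it gives 0, but g = 1 — eliminated.
(D): at (0,1,0) it gives 1, but g = 0 — eliminated.
(C) is the remaining candidate, and it agrees with g on all 8 inputs.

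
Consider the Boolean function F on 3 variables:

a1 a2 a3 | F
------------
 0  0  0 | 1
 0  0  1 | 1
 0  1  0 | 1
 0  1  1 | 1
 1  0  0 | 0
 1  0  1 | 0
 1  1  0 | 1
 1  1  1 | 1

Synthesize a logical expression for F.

F(a1, a2, a3) = (((a1 · a2') · a3') + ((a1 · a2') · a3))'

There are just 2 zero rows: (1,0,0), (1,0,1). Their minterms are a1·¬a2·¬a3, a1·¬a2·a3; the OR of those covers precisely the 0-outputs, and negating it yields F.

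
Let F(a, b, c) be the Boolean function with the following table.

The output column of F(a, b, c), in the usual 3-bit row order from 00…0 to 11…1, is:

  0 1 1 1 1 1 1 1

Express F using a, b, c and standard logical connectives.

F(a, b, c) = (a | b) | c

The output is 1 whenever at least one input is 1 — the OR of all inputs.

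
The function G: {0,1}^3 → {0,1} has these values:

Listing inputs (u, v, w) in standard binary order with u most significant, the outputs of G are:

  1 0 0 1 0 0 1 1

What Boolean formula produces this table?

Collect the rows where G=1 — (0,0,0), (0,1,1), (1,1,0), (1,1,1) — and write one minterm per row: ¬u·¬v·¬w, ¬u·v·w, u·v·¬w, u·v·w. Their union (logical OR) reproduces the table exactly.

G(u, v, w) = ((((¬u ∧ ¬v) ∧ ¬w) ∨ ((¬u ∧ v) ∧ w)) ∨ ((u ∧ v) ∧ ¬w)) ∨ ((u ∧ v) ∧ w)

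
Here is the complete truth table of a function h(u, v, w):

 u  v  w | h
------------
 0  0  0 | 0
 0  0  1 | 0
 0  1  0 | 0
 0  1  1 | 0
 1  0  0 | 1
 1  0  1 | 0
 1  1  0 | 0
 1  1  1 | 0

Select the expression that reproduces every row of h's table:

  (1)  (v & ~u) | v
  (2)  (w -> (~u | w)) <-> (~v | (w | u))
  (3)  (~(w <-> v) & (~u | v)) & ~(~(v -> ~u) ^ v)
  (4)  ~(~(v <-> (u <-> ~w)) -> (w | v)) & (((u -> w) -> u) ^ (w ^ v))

4

(1): at (0,1,0) it gives 1, but h = 0 — eliminated.
(2): at (0,0,0) it gives 1, but h = 0 — eliminated.
(3): at (0,0,1) it gives 1, but h = 0 — eliminated.
Only (4) survives; checking it on all 8 rows confirms it matches h.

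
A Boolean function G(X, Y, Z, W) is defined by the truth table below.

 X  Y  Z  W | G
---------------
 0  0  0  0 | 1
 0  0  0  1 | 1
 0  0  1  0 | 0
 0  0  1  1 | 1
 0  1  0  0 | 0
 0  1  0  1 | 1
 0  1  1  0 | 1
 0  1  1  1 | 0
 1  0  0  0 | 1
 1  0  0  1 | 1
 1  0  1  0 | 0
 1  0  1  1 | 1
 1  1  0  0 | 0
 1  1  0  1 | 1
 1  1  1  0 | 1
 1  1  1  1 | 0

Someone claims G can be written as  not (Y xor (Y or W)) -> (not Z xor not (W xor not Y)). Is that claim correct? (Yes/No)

Test each input against both G and the formula:
  X=0, Y=0, Z=0, W=0: formula gives 1, G = 1 ✓
  X=0, Y=0, Z=0, W=1: formula gives 1, G = 1 ✓
  X=0, Y=0, Z=1, W=0: formula gives 0, G = 0 ✓
  X=0, Y=0, Z=1, W=1: formula gives 1, G = 1 ✓
  …and likewise for the remaining 12 rows.
All 16 rows match — the expression computes G exactly.

Yes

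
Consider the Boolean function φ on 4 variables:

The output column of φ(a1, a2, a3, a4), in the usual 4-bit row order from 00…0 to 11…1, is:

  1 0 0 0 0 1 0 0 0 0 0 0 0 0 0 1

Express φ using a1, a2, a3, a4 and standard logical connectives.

The 1-rows are (0,0,0,0), (0,1,0,1), (1,1,1,1). Each contributes one minterm — ¬a1·¬a2·¬a3·¬a4; ¬a1·a2·¬a3·a4; a1·a2·a3·a4 — and their disjunction is a sum-of-products form of φ.

φ(a1, a2, a3, a4) = ((((a1' · a2') · a3') · a4') + (((a1' · a2) · a3') · a4)) + (((a1 · a2) · a3) · a4)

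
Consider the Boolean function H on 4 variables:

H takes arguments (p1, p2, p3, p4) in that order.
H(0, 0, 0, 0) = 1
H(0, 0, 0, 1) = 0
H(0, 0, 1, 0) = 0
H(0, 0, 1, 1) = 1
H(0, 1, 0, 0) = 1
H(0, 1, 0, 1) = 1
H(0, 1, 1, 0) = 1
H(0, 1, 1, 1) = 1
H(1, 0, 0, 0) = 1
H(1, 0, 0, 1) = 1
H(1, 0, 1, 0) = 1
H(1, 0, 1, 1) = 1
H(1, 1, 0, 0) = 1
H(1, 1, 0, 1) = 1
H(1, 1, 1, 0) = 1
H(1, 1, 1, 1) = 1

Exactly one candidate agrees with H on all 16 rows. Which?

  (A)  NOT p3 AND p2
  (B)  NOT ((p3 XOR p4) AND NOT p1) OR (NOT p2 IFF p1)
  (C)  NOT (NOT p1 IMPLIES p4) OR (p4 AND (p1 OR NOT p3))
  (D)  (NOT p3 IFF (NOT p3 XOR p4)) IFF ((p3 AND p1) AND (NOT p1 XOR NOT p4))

B

(A): at (0,0,0,0) it gives 0, but H = 1 — eliminated.
(C): at (0,0,0,1) it gives 1, but H = 0 — eliminated.
(D): at (0,0,0,0) it gives 0, but H = 1 — eliminated.
(B) is the remaining candidate, and it agrees with H on all 16 inputs.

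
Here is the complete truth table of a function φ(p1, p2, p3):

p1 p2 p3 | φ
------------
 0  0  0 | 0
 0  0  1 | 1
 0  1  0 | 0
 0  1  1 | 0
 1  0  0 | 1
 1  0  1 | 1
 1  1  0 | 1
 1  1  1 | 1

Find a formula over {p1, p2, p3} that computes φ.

φ(p1, p2, p3) = ¬((((¬p1 ∧ ¬p2) ∧ ¬p3) ∨ ((¬p1 ∧ p2) ∧ ¬p3)) ∨ ((¬p1 ∧ p2) ∧ p3))

The 0-rows are (0,0,0), (0,1,0), (0,1,1). Take each as a conjunction (¬p1·¬p2·¬p3, ¬p1·p2·¬p3, ¬p1·p2·p3), form their disjunction, and complement — that gives a formula that is 1 everywhere φ is.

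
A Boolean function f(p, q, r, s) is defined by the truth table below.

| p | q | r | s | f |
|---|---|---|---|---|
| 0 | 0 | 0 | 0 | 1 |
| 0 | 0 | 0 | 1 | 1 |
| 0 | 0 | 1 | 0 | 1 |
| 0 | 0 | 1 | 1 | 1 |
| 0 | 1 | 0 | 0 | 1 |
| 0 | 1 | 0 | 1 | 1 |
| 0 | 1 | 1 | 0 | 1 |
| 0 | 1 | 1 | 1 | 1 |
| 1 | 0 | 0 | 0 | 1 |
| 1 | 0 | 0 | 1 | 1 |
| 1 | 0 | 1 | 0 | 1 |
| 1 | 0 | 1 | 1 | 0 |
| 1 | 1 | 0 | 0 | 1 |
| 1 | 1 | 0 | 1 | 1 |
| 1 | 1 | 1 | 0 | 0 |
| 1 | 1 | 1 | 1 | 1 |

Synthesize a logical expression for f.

f(p, q, r, s) = ((((p · q') · r) · s) + (((p · q) · r) · s'))'

f is 0 on only 2 rows — (1,0,1,1), (1,1,1,0). Writing each as a minterm (p·¬q·r·s, p·q·r·¬s) and OR-ing them characterizes exactly where f=0, so f is the negation of that disjunction.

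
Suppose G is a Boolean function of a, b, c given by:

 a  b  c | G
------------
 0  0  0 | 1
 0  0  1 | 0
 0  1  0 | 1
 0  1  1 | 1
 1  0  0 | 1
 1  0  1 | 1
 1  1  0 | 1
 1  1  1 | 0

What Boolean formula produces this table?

G is 0 on only 2 rows — (0,0,1), (1,1,1). Writing each as a minterm (¬a·¬b·c, a·b·c) and OR-ing them characterizes exactly where G=0, so G is the negation of that disjunction.

G(a, b, c) = ~(((~a & ~b) & c) | ((a & b) & c))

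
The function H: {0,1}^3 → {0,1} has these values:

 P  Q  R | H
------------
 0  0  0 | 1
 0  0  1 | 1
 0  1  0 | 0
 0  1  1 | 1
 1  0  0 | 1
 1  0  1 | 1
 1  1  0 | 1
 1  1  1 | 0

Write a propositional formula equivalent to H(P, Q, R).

H(P, Q, R) = not (((not P and Q) and not R) or ((P and Q) and R))

H is 0 on only 2 rows — (0,1,0), (1,1,1). Writing each as a minterm (¬P·Q·¬R, P·Q·R) and OR-ing them characterizes exactly where H=0, so H is the negation of that disjunction.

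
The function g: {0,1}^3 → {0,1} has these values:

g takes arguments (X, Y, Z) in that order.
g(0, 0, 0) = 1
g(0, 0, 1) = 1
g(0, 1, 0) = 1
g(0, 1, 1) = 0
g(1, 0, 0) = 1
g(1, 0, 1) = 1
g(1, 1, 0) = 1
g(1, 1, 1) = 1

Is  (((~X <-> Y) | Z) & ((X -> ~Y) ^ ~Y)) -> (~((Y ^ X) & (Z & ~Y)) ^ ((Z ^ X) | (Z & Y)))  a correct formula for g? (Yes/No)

Evaluate (((~X <-> Y) | Z) & ((X -> ~Y) ^ ~Y)) -> (~((Y ^ X) & (Z & ~Y)) ^ ((Z ^ X) | (Z & Y))) on each row and compare to g:
  X=0, Y=0, Z=0: formula gives 1, g = 1 ✓
  X=0, Y=0, Z=1: formula gives 1, g = 1 ✓
  X=0, Y=1, Z=0: formula gives 1, g = 1 ✓
  X=0, Y=1, Z=1: formula gives 0, g = 0 ✓
  X=1, Y=0, Z=0: formula gives 1, g = 1 ✓
  …and likewise for the remaining 3 rows.
No disagreement on any input; they are logically equivalent.

Yes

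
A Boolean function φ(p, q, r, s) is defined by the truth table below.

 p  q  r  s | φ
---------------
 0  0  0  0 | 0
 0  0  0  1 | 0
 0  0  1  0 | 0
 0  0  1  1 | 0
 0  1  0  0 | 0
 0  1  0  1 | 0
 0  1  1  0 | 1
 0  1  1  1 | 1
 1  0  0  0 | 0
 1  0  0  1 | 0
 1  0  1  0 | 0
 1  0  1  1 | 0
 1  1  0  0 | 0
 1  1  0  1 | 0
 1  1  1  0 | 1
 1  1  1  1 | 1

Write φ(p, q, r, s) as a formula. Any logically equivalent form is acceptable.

φ(p, q, r, s) = (((((not p and q) and r) and not s) or (((not p and q) and r) and s)) or (((p and q) and r) and not s)) or (((p and q) and r) and s)

Collect the rows where φ=1 — (0,1,1,0), (0,1,1,1), (1,1,1,0), (1,1,1,1) — and write one minterm per row: ¬p·q·r·¬s, ¬p·q·r·s, p·q·r·¬s, p·q·r·s. Their union (logical OR) reproduces the table exactly.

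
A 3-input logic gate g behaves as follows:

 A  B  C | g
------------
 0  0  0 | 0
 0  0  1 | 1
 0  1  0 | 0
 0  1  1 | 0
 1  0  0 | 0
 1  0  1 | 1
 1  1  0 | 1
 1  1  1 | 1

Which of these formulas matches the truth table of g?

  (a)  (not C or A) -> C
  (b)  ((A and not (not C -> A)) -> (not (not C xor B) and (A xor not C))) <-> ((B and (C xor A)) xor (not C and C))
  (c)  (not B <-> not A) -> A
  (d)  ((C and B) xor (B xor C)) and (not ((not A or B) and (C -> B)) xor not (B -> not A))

(a) disagrees with g on (0,1,1) (formula → 1, table → 0); rule it out.
(b) disagrees with g on (0,0,1) (formula → 0, table → 1); rule it out.
(c) disagrees with g on (0,0,1) (formula → 0, table → 1); rule it out.
That leaves (d). Evaluating it on every row reproduces the table of g exactly.

d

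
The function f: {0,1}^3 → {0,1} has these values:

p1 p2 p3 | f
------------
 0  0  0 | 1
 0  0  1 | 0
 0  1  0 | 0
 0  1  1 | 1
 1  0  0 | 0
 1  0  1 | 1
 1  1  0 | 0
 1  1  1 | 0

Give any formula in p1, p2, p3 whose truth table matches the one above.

f(p1, p2, p3) = (((~p1 & ~p2) & ~p3) | ((~p1 & p2) & p3)) | ((p1 & ~p2) & p3)

Collect the rows where f=1 — (0,0,0), (0,1,1), (1,0,1) — and write one minterm per row: ¬p1·¬p2·¬p3, ¬p1·p2·p3, p1·¬p2·p3. Their union (logical OR) reproduces the table exactly.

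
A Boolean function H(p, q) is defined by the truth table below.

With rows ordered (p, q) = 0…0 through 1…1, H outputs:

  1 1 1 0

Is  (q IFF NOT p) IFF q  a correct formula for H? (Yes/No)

Check the formula against H row by row:
  p=0, q=0: formula gives 1, H = 1 ✓
  p=0, q=1: formula gives 1, H = 1 ✓
  p=1, q=0: formula gives 0, but H = 1 ✗
A single disagreement suffices: at (1,0) they differ, so the formula does not compute H.

No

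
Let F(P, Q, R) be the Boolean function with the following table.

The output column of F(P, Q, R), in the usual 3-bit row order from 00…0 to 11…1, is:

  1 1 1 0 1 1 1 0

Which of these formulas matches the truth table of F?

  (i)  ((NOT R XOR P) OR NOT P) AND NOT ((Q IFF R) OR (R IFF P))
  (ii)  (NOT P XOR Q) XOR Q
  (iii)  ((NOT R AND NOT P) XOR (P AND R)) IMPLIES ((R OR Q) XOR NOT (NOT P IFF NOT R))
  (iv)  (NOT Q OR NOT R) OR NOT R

(i) disagrees with F on (0,0,0) (formula → 0, table → 1); rule it out.
(ii) disagrees with F on (0,1,1) (formula → 1, table → 0); rule it out.
(iii) disagrees with F on (0,0,0) (formula → 0, table → 1); rule it out.
That leaves (iv). Evaluating it on every row reproduces the table of F exactly.

iv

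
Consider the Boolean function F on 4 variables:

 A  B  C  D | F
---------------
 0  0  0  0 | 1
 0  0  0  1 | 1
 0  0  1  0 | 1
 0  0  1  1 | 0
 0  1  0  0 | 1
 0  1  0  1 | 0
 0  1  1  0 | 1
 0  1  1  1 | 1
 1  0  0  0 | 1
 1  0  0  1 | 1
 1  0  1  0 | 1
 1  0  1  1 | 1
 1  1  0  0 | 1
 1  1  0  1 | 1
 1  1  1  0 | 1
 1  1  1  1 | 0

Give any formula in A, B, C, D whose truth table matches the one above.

F(A, B, C, D) = NOT (((((NOT A AND NOT B) AND C) AND D) OR (((NOT A AND B) AND NOT C) AND D)) OR (((A AND B) AND C) AND D))

F is 0 on only 3 rows — (0,0,1,1), (0,1,0,1), (1,1,1,1). Writing each as a minterm (¬A·¬B·C·D, ¬A·B·¬C·D, A·B·C·D) and OR-ing them characterizes exactly where F=0, so F is the negation of that disjunction.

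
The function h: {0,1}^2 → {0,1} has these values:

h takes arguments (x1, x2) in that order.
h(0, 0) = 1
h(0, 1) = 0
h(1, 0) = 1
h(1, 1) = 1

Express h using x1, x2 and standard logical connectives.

h(x1, x2) = x2 -> x1

This is x2 → x1 (false only at 0,1).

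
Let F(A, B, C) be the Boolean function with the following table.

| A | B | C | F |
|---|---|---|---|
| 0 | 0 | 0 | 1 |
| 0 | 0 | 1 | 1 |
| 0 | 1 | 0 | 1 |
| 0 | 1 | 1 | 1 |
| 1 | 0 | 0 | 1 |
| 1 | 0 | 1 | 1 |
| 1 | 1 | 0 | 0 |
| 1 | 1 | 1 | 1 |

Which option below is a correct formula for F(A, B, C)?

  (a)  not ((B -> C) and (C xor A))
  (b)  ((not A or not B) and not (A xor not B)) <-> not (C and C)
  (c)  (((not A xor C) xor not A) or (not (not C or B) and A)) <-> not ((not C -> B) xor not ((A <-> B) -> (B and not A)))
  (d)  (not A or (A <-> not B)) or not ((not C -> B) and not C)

d

(a) fails at (0,0,1): the formula yields 0, F is 1.
(b) fails at (0,0,0): the formula yields 0, F is 1.
(c) fails at (0,1,1): the formula yields 0, F is 1.
(d) is the remaining candidate, and it agrees with F on all 8 inputs.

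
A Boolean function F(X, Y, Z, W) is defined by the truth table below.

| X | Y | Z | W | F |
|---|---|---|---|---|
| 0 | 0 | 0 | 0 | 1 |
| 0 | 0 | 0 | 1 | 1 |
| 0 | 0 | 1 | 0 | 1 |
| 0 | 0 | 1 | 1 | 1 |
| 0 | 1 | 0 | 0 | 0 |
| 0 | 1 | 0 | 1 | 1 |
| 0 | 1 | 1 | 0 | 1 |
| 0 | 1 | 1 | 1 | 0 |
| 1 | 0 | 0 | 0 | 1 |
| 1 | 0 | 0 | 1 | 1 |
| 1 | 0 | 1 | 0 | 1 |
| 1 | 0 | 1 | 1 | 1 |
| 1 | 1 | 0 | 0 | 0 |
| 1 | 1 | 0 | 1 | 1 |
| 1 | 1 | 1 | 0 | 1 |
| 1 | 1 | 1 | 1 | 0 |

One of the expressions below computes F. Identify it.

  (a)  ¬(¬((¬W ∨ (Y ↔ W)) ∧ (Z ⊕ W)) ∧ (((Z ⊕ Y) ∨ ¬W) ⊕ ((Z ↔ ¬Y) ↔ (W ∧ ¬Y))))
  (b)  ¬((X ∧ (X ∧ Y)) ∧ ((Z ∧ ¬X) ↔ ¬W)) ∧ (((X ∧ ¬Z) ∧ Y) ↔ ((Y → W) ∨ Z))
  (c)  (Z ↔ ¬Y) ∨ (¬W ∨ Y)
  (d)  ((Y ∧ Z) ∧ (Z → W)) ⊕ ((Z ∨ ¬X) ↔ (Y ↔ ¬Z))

a

(b): at (0,0,0,0) it gives 0, but F = 1 — eliminated.
(c): at (0,0,0,1) it gives 0, but F = 1 — eliminated.
(d): at (0,0,0,0) it gives 0, but F = 1 — eliminated.
Only (a) survives; checking it on all 16 rows confirms it matches F.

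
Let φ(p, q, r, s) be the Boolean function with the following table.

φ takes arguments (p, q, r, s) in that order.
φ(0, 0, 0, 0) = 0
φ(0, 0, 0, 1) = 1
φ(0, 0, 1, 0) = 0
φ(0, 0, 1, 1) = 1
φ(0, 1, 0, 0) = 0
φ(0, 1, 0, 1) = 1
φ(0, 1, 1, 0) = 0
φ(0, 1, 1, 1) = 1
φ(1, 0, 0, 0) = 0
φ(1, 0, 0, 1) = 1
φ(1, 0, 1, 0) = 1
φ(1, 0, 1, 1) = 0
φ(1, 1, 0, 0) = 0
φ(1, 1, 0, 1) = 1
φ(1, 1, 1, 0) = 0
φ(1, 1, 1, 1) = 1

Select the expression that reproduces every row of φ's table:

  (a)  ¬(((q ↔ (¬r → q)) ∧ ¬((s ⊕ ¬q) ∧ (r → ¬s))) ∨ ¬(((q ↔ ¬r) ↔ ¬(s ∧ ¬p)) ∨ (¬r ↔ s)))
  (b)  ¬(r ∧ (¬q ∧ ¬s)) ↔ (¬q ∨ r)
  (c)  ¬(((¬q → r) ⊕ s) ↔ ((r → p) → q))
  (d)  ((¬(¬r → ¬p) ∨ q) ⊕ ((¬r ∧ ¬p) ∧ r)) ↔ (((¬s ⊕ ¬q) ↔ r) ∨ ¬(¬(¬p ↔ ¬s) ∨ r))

(a): at (0,0,0,1) it gives 0, but φ = 1 — eliminated.
(b): at (0,0,0,0) it gives 1, but φ = 0 — eliminated.
(d): at (0,0,1,0) it gives 1, but φ = 0 — eliminated.
(c) is the remaining candidate, and it agrees with φ on all 16 inputs.

c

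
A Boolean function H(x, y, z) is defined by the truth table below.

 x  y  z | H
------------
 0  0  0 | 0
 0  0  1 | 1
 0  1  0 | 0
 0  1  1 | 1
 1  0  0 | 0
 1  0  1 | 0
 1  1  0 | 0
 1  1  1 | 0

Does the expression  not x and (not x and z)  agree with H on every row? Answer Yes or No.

Yes

Check the formula against H row by row:
  x=0, y=0, z=0: formula gives 0, H = 0 ✓
  x=0, y=0, z=1: formula gives 1, H = 1 ✓
  x=0, y=1, z=0: formula gives 0, H = 0 ✓
  x=0, y=1, z=1: formula gives 1, H = 1 ✓
  x=1, y=0, z=0: formula gives 0, H = 0 ✓
  …and likewise for the remaining 3 rows.
Every row agrees, so the formula is equivalent.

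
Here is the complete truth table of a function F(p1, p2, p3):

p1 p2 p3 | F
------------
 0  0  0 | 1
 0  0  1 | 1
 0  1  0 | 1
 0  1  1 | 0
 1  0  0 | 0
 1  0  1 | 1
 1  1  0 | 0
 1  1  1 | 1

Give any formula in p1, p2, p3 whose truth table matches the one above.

F(p1, p2, p3) = NOT ((((NOT p1 AND p2) AND p3) OR ((p1 AND NOT p2) AND NOT p3)) OR ((p1 AND p2) AND NOT p3))

The 0-rows are (0,1,1), (1,0,0), (1,1,0). Take each as a conjunction (¬p1·p2·p3, p1·¬p2·¬p3, p1·p2·¬p3), form their disjunction, and complement — that gives a formula that is 1 everywhere F is.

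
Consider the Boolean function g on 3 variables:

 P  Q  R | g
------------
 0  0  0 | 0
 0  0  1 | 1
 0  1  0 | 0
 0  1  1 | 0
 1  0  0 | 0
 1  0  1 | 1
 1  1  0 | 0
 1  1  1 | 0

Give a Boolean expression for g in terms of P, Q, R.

g(P, Q, R) = ((P' · Q') · R) + ((P · Q') · R)

The 1-rows are (0,0,1), (1,0,1). Each contributes one minterm — ¬P·¬Q·R; P·¬Q·R — and their disjunction is a sum-of-products form of g.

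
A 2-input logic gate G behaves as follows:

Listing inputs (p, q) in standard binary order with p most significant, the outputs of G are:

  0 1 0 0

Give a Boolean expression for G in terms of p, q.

G is 1 on exactly one input, (0,1), whose minterm is ¬p·q. So G is just that conjunction.

G(p, q) = NOT p AND q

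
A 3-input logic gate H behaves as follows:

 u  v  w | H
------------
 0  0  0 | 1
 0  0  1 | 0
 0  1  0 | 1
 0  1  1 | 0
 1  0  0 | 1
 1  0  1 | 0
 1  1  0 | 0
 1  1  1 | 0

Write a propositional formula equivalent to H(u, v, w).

H(u, v, w) = (((u' · v') · w') + ((u' · v) · w')) + ((u · v') · w')

H=1 on 3 inputs: (0,0,0), (0,1,0), (1,0,0). Reading each as a conjunction of literals (¬u·¬v·¬w, ¬u·v·¬w, u·¬v·¬w) and taking the OR gives the canonical DNF.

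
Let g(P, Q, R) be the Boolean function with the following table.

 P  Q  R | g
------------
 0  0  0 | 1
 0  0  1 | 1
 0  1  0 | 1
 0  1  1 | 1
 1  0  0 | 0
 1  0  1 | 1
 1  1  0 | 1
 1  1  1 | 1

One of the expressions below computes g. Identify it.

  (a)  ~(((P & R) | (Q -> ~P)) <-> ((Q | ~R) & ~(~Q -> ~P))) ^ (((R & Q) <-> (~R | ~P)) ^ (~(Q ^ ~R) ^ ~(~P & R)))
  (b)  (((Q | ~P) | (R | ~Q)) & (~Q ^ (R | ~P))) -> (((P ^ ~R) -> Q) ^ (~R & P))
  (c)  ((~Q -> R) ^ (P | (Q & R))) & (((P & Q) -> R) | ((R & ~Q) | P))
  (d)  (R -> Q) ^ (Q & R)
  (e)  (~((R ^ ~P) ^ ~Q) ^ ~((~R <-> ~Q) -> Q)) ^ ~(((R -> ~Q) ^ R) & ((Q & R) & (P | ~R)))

b

(a) fails at (0,0,0): the formula yields 0, g is 1.
(c) fails at (0,0,0): the formula yields 0, g is 1.
(d) fails at (0,0,1): the formula yields 0, g is 1.
(e) fails at (0,1,1): the formula yields 0, g is 1.
That leaves (b). Evaluating it on every row reproduces the table of g exactly.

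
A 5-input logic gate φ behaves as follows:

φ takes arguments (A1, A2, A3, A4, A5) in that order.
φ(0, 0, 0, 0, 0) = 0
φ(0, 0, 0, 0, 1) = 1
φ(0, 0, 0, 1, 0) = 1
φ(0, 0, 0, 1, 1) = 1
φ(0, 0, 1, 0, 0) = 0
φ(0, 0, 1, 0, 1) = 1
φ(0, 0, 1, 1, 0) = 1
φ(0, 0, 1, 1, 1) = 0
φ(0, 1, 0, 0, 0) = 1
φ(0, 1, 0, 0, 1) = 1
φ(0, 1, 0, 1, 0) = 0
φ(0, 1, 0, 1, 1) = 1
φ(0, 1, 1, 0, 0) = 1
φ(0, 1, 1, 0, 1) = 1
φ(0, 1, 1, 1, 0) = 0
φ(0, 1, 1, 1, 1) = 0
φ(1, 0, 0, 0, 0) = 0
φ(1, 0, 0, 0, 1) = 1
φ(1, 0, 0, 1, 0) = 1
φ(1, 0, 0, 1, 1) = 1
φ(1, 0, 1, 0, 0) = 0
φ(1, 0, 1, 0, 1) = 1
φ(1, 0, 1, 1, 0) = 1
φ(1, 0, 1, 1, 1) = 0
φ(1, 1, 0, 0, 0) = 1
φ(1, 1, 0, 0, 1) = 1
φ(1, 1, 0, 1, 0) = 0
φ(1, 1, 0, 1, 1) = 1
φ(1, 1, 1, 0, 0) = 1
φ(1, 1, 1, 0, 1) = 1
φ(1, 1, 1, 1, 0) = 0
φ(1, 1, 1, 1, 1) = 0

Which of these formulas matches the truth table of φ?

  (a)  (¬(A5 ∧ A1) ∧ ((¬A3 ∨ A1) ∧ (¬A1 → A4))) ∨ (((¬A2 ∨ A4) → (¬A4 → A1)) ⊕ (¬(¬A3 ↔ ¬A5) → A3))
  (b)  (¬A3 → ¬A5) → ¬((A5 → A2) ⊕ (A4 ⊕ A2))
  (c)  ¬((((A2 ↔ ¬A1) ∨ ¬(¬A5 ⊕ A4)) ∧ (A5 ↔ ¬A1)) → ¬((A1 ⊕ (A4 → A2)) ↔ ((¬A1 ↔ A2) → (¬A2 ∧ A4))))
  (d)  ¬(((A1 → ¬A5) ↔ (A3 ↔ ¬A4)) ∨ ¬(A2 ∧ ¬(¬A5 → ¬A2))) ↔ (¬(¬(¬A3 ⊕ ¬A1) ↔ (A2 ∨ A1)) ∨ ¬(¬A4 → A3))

(a): at (0,0,0,0,0) it gives 1, but φ = 0 — eliminated.
(c): at (0,0,0,1,0) it gives 0, but φ = 1 — eliminated.
(d): at (0,0,0,0,1) it gives 0, but φ = 1 — eliminated.
That leaves (b). Evaluating it on every row reproduces the table of φ exactly.

b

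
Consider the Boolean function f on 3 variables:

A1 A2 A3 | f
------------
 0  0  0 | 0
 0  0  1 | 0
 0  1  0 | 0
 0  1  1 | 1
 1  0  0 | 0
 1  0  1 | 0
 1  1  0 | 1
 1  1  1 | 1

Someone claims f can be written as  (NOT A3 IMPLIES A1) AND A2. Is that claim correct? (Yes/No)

Yes

Evaluate (NOT A3 IMPLIES A1) AND A2 on each row and compare to f:
  A1=0, A2=0, A3=0: formula gives 0, f = 0 ✓
  A1=0, A2=0, A3=1: formula gives 0, f = 0 ✓
  A1=0, A2=1, A3=0: formula gives 0, f = 0 ✓
  A1=0, A2=1, A3=1: formula gives 1, f = 1 ✓
  A1=1, A2=0, A3=0: formula gives 0, f = 0 ✓
  …and likewise for the remaining 3 rows.
Every row agrees, so the formula is equivalent.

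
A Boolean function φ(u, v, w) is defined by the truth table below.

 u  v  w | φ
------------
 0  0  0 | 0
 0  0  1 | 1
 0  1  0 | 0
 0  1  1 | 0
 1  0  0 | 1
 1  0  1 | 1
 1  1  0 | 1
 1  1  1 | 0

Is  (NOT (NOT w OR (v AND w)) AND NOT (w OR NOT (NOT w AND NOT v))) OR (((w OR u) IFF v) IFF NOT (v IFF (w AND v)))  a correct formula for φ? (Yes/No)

Test each input against both φ and the formula:
  u=0, v=0, w=0: formula gives 0, φ = 0 ✓
  u=0, v=0, w=1: formula gives 1, φ = 1 ✓
  u=0, v=1, w=0: formula gives 0, φ = 0 ✓
  u=0, v=1, w=1: formula gives 0, φ = 0 ✓
  u=1, v=0, w=0: formula gives 1, φ = 1 ✓
  … (the remaining 3 rows also agree.)
No disagreement on any input; they are logically equivalent.

Yes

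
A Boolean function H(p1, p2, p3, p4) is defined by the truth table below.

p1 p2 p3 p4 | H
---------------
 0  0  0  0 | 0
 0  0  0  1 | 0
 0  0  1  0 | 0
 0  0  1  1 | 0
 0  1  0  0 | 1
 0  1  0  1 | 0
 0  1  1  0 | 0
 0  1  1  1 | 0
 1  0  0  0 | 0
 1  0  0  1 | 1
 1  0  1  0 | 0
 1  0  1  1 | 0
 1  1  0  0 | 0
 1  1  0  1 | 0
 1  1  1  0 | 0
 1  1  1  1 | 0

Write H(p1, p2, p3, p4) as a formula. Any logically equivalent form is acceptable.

Collect the rows where H=1 — (0,1,0,0), (1,0,0,1) — and write one minterm per row: ¬p1·p2·¬p3·¬p4, p1·¬p2·¬p3·p4. Their union (logical OR) reproduces the table exactly.

H(p1, p2, p3, p4) = (((not p1 and p2) and not p3) and not p4) or (((p1 and not p2) and not p3) and p4)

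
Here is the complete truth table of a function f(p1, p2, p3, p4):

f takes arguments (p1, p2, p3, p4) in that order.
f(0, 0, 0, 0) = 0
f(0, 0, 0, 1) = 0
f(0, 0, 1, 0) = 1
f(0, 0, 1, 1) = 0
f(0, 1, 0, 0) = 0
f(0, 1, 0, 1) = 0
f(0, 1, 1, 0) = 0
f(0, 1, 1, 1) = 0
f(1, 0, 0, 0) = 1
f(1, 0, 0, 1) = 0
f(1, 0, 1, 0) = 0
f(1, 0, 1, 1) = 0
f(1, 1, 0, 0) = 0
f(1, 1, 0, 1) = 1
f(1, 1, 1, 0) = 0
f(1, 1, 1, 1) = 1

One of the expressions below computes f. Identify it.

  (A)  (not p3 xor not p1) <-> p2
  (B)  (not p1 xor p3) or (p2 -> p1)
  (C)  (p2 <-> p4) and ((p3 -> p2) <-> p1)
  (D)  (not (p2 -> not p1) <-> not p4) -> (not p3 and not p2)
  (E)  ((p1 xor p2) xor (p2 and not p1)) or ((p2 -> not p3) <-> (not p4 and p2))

(A): at (0,0,0,0) it gives 1, but f = 0 — eliminated.
(B): at (0,0,0,0) it gives 1, but f = 0 — eliminated.
(D): at (0,0,0,0) it gives 1, but f = 0 — eliminated.
(E): at (0,0,1,0) it gives 0, but f = 1 — eliminated.
(C) is the remaining candidate, and it agrees with f on all 16 inputs.

C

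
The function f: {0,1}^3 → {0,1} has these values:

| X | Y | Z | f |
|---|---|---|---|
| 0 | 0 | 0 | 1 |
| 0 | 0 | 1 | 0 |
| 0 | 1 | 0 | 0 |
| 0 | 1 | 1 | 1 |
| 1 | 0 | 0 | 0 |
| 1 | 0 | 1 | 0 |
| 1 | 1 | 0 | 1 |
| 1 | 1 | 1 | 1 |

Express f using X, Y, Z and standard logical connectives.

The 1-rows are (0,0,0), (0,1,1), (1,1,0), (1,1,1). Each contributes one minterm — ¬X·¬Y·¬Z; ¬X·Y·Z; X·Y·¬Z; X·Y·Z — and their disjunction is a sum-of-products form of f.

f(X, Y, Z) = ((((~X & ~Y) & ~Z) | ((~X & Y) & Z)) | ((X & Y) & ~Z)) | ((X & Y) & Z)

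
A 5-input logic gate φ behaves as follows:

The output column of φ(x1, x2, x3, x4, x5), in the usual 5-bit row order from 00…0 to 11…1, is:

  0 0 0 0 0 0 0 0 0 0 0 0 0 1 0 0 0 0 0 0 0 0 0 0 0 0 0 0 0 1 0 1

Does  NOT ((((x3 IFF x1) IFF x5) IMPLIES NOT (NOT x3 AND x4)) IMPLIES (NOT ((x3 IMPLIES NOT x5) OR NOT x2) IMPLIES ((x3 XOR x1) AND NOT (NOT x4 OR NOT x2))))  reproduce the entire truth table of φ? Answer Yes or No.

Yes

Test each input against both φ and the formula:
  x1=0, x2=0, x3=0, x4=0, x5=0: formula gives 0, φ = 0 ✓
  x1=0, x2=0, x3=0, x4=0, x5=1: formula gives 0, φ = 0 ✓
  x1=0, x2=0, x3=0, x4=1, x5=0: formula gives 0, φ = 0 ✓
  x1=0, x2=0, x3=0, x4=1, x5=1: formula gives 0, φ = 0 ✓
  …and likewise for the remaining 28 rows.
Every row agrees, so the formula is equivalent.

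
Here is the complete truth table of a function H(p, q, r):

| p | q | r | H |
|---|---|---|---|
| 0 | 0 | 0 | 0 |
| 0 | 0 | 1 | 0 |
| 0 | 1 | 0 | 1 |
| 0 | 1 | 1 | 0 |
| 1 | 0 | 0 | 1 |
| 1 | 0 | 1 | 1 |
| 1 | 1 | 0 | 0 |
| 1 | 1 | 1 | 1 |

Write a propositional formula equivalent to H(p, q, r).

H=1 on 4 inputs: (0,1,0), (1,0,0), (1,0,1), (1,1,1). Reading each as a conjunction of literals (¬p·q·¬r, p·¬q·¬r, p·¬q·r, p·q·r) and taking the OR gives the canonical DNF.

H(p, q, r) = ((((¬p ∧ q) ∧ ¬r) ∨ ((p ∧ ¬q) ∧ ¬r)) ∨ ((p ∧ ¬q) ∧ r)) ∨ ((p ∧ q) ∧ r)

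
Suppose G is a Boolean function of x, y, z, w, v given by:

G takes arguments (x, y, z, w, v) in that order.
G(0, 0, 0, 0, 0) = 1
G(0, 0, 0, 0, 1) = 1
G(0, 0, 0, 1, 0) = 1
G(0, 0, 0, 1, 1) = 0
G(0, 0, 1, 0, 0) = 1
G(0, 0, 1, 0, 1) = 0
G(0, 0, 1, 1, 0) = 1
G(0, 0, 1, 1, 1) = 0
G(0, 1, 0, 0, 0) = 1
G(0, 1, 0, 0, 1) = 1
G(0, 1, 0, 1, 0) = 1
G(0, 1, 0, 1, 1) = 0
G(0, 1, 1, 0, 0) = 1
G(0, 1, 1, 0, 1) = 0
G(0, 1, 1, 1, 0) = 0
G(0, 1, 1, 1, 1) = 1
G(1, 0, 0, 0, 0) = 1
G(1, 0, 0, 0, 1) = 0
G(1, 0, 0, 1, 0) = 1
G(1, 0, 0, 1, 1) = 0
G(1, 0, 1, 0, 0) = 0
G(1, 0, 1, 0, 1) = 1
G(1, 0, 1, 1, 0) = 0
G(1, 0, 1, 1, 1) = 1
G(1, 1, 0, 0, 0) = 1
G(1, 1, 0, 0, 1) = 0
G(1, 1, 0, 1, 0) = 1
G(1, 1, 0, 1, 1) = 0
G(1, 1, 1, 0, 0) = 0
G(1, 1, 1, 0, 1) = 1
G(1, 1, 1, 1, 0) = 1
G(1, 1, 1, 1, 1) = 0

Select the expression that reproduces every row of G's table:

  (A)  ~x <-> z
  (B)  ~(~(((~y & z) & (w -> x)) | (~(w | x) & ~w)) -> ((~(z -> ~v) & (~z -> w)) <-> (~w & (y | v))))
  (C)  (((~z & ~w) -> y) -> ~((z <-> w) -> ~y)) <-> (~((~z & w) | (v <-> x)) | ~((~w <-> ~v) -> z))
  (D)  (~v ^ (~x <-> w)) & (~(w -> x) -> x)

C

(A) disagrees with G on (0,0,0,0,0) (formula → 0, table → 1); rule it out.
(B) disagrees with G on (0,0,0,0,0) (formula → 0, table → 1); rule it out.
(D) disagrees with G on (0,0,0,0,1) (formula → 0, table → 1); rule it out.
That leaves (C). Evaluating it on every row reproduces the table of G exactly.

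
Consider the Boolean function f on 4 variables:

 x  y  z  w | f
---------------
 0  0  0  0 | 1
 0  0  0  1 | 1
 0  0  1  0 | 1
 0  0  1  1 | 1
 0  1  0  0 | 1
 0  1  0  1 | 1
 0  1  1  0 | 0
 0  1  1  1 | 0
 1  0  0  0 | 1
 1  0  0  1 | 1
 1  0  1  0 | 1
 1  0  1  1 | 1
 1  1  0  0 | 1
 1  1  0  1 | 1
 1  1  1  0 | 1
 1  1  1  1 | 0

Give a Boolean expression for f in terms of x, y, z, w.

f(x, y, z, w) = ~(((((~x & y) & z) & ~w) | (((~x & y) & z) & w)) | (((x & y) & z) & w))

There are just 3 zero rows: (0,1,1,0), (0,1,1,1), (1,1,1,1). Their minterms are ¬x·y·z·¬w, ¬x·y·z·w, x·y·z·w; the OR of those covers precisely the 0-outputs, and negating it yields f.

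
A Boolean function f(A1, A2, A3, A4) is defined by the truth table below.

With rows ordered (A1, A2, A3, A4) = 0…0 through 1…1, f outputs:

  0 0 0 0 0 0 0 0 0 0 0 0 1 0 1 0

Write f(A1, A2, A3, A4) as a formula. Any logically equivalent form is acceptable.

f(A1, A2, A3, A4) = (((A1 · A2) · A3') · A4') + (((A1 · A2) · A3) · A4')

Collect the rows where f=1 — (1,1,0,0), (1,1,1,0) — and write one minterm per row: A1·A2·¬A3·¬A4, A1·A2·A3·¬A4. Their union (logical OR) reproduces the table exactly.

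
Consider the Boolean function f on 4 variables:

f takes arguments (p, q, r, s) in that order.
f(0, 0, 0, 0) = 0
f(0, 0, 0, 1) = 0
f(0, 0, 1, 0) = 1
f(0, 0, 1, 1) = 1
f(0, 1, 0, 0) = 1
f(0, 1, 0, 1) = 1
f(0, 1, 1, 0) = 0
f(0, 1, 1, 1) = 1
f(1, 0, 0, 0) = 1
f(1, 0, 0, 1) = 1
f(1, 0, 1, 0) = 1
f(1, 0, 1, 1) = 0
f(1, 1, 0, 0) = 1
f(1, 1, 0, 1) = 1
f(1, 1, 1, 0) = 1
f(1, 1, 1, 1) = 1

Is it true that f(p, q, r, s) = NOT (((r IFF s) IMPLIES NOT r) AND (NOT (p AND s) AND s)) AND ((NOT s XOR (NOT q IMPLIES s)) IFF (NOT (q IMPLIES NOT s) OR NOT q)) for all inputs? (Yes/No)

Test each input against both f and the formula:
  p=0, q=0, r=0, s=0: formula gives 1, but f = 0 ✗
A single disagreement suffices: at (0,0,0,0) they differ, so the formula does not compute f.

No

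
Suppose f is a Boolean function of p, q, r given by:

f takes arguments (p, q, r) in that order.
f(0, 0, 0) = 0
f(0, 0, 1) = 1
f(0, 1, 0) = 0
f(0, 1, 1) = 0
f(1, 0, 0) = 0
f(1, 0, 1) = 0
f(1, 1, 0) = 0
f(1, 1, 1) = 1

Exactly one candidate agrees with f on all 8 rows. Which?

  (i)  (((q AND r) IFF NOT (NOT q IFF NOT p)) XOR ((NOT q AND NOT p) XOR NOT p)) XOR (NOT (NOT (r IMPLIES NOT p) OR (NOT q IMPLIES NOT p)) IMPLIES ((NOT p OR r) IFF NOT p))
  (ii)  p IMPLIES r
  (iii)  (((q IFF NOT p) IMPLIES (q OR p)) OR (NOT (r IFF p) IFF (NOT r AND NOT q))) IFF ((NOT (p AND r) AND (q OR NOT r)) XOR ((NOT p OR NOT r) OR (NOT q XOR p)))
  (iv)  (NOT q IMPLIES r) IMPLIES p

(i) disagrees with f on (0,0,1) (formula → 0, table → 1); rule it out.
(ii) disagrees with f on (0,0,0) (formula → 1, table → 0); rule it out.
(iv) disagrees with f on (0,0,0) (formula → 1, table → 0); rule it out.
That leaves (iii). Evaluating it on every row reproduces the table of f exactly.

iii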